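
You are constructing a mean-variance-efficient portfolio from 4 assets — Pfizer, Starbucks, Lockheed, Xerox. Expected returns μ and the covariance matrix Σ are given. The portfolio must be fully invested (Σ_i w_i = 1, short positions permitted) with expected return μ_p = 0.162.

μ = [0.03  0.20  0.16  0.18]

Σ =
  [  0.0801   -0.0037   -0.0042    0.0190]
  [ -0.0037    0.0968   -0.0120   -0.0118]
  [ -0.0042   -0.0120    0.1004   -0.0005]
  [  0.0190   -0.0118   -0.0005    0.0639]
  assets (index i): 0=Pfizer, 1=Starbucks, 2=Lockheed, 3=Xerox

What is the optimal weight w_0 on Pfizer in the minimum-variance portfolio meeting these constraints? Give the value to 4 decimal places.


0.1276

x=Σ⁻¹μ = [-0.2042  2.7107  1.9260  3.3932]
y=Σ⁻¹𝟙 = [10.1351  14.0927  12.1449  15.3333]
a=μᵀx=1.454957  b=𝟙ᵀx=7.825769  c=𝟙ᵀy=51.705954  D=ac−b²=13.987258
λ₁=(c·0.162−b)/D = (51.705954·0.162−7.825769)/13.987258 = 0.039364
λ₂=(a−b·0.162)/D = (1.454957−7.825769·0.162)/13.987258 = 0.013382
w* = 0.039364·x + 0.013382·y:
  w_0 = 0.039364·-0.2042 + 0.013382·10.1351 = 0.1276  (Pfizer)
  w_1 = 0.039364·2.7107 + 0.013382·14.0927 = 0.2953  (Starbucks)
  w_2 = 0.039364·1.9260 + 0.013382·12.1449 = 0.2383  (Lockheed)
  w_3 = 0.039364·3.3932 + 0.013382·15.3333 = 0.3388  (Xerox)
Σw_i=1.0000  μᵀw=0.1620
σ²=wᵀΣw=λ₁·μ_p+λ₂ = 0.039364·0.162 + 0.013382 = 0.019759 ≈ 0.0198


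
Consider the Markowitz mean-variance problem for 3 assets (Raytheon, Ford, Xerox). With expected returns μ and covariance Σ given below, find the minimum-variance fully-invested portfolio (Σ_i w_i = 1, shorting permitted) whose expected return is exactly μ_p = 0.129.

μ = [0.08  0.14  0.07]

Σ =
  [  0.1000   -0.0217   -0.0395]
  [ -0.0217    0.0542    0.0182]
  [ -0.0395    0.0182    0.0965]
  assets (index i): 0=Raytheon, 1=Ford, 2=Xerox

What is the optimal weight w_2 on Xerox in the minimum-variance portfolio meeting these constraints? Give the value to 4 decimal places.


p=Σ⁻¹μ = [1.8069  3.0048  0.8983]
q=Σ⁻¹𝟙 = [20.5067  21.7388  14.6567]
a=μᵀp=0.628100  b=𝟙ᵀp=5.709939  c=𝟙ᵀq=56.902199  D=ac−b²=3.136897
λ₁=(c·0.129−b)/D = (56.902199·0.129−5.709939)/3.136897 = 0.519764
λ₂=(a−b·0.129)/D = (0.628100−5.709939·0.129)/3.136897 = -0.034582
w* = 0.519764·p + -0.034582·q:
  w_0 = 0.519764·1.8069 + -0.034582·20.5067 = 0.2300  (Raytheon)
  w_1 = 0.519764·3.0048 + -0.034582·21.7388 = 0.8100  (Ford)
  w_2 = 0.519764·0.8983 + -0.034582·14.6567 = -0.0400  (Xerox)
Σw_i=1.0000  μᵀw=0.1290
σ²=wᵀΣw=λ₁·μ_p+λ₂ = 0.519764·0.129 + -0.034582 = 0.032467 ≈ 0.0325

-0.0400


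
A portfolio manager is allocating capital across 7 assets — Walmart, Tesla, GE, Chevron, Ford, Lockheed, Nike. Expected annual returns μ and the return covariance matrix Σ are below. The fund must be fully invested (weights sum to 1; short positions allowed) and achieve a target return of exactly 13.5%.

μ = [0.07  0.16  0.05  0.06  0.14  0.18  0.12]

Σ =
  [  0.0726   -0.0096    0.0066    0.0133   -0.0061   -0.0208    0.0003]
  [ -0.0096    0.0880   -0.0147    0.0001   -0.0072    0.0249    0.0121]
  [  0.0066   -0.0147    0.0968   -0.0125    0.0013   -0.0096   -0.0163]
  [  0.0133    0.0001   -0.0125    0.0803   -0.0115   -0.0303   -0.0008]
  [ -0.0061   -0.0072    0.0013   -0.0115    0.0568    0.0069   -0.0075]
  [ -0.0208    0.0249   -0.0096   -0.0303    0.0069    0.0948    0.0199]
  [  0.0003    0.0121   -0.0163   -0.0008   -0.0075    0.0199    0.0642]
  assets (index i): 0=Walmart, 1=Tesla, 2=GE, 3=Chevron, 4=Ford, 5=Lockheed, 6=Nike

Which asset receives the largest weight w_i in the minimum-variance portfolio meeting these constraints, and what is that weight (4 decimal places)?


u=Σ⁻¹μ = [1.5355  1.6849  1.3481  1.9117  3.1830  1.9572  1.6757]
v=Σ⁻¹𝟙 = [15.9053  11.7508  17.7167  21.7738  25.2420  14.3953  16.5435]
a=μᵀu=1.558168  b=𝟙ᵀu=13.296013  c=𝟙ᵀv=123.327359  D=ac−b²=15.380771
λ₁=(c·0.135−b)/D = (123.327359·0.135−13.296013)/15.380771 = 0.218011
λ₂=(a−b·0.135)/D = (1.558168−13.296013·0.135)/15.380771 = -0.015395
w* = 0.218011·u + -0.015395·v:
  w_0 = 0.218011·1.5355 + -0.015395·15.9053 = 0.0899  (Walmart)
  w_1 = 0.218011·1.6849 + -0.015395·11.7508 = 0.1864  (Tesla)
  w_2 = 0.218011·1.3481 + -0.015395·17.7167 = 0.0211  (GE)
  w_3 = 0.218011·1.9117 + -0.015395·21.7738 = 0.0815  (Chevron)
  w_4 = 0.218011·3.1830 + -0.015395·25.2420 = 0.3053  (Ford)
  w_5 = 0.218011·1.9572 + -0.015395·14.3953 = 0.2051  (Lockheed)
  w_6 = 0.218011·1.6757 + -0.015395·16.5435 = 0.1106  (Nike)
Σw_i=1.0000  μᵀw=0.1350
σ²=wᵀΣw=λ₁·μ_p+λ₂ = 0.218011·0.135 + -0.015395 = 0.014036 ≈ 0.0140

Ford (0.3053)


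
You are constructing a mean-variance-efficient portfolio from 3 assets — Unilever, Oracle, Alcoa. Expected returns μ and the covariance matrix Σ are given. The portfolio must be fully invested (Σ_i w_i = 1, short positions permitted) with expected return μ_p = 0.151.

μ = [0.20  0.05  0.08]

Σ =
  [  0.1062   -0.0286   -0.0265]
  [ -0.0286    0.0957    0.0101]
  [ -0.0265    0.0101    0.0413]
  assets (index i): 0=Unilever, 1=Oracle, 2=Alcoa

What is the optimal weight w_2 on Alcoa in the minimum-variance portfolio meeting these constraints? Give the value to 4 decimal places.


0.3973

p=Σ⁻¹μ = [3.0799  1.0572  3.6547]
q=Σ⁻¹𝟙 = [21.6905  13.2492  34.8906]
a=μᵀp=0.961217  b=𝟙ᵀp=7.791802  c=𝟙ᵀq=69.830281  D=ac−b²=6.409857
λ₁=(c·0.151−b)/D = (69.830281·0.151−7.791802)/6.409857 = 0.429428
λ₂=(a−b·0.151)/D = (0.961217−7.791802·0.151)/6.409857 = -0.033596
w* = 0.429428·p + -0.033596·q:
  w_0 = 0.429428·3.0799 + -0.033596·21.6905 = 0.5939  (Unilever)
  w_1 = 0.429428·1.0572 + -0.033596·13.2492 = 0.0089  (Oracle)
  w_2 = 0.429428·3.6547 + -0.033596·34.8906 = 0.3973  (Alcoa)
Σw_i=1.0000  μᵀw=0.1510
σ²=wᵀΣw=λ₁·μ_p+λ₂ = 0.429428·0.151 + -0.033596 = 0.031248 ≈ 0.0312


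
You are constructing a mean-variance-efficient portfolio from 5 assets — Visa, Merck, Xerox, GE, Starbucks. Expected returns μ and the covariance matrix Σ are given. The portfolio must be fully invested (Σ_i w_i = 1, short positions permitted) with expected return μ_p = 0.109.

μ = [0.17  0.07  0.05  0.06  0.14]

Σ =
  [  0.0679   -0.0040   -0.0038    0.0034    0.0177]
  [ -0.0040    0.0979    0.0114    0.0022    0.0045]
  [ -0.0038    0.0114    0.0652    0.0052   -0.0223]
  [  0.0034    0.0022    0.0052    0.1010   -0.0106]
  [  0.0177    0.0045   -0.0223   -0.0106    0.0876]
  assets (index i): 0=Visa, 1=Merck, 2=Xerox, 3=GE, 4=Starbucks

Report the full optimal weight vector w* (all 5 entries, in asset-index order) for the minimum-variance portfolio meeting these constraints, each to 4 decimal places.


0.2830  0.1052  0.2470  0.1237  0.2411

u=Σ⁻¹μ = [2.1810  0.5730  1.2668  0.6028  1.5235]
v=Σ⁻¹𝟙 = [11.9254  7.6042  18.9169  9.8952  14.6283]
a=μᵀu=0.723680  b=𝟙ᵀu=6.147137  c=𝟙ᵀv=62.970072  D=ac−b²=7.782910
λ₁=(c·0.109−b)/D = (62.970072·0.109−6.147137)/7.782910 = 0.092074
λ₂=(a−b·0.109)/D = (0.723680−6.147137·0.109)/7.782910 = 0.006892
w* = 0.092074·u + 0.006892·v:
  w_0 = 0.092074·2.1810 + 0.006892·11.9254 = 0.2830  (Visa)
  w_1 = 0.092074·0.5730 + 0.006892·7.6042 = 0.1052  (Merck)
  w_2 = 0.092074·1.2668 + 0.006892·18.9169 = 0.2470  (Xerox)
  w_3 = 0.092074·0.6028 + 0.006892·9.8952 = 0.1237  (GE)
  w_4 = 0.092074·1.5235 + 0.006892·14.6283 = 0.2411  (Starbucks)
Σw_i=1.0000  μᵀw=0.1090
σ²=wᵀΣw=λ₁·μ_p+λ₂ = 0.092074·0.109 + 0.006892 = 0.016928 ≈ 0.0169


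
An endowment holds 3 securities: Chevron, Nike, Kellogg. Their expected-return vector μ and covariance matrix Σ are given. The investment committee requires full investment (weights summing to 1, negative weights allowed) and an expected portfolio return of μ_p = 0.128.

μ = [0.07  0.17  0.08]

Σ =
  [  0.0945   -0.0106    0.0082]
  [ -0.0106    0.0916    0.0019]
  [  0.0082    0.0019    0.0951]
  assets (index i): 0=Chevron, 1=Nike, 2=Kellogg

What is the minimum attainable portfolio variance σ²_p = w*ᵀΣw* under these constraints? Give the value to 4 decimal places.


x=Σ⁻¹μ = [0.8959  1.9445  0.7251]
y=Σ⁻¹𝟙 = [11.1208  12.0107  9.3164]
a=μᵀx=0.451296  b=𝟙ᵀx=3.565588  c=𝟙ᵀy=32.447923  D=ac−b²=1.930188
λ₁=(c·0.128−b)/D = (32.447923·0.128−3.565588)/1.930188 = 0.304502
λ₂=(a−b·0.128)/D = (0.451296−3.565588·0.128)/1.930188 = -0.002642
w* = 0.304502·x + -0.002642·y:
  w_0 = 0.304502·0.8959 + -0.002642·11.1208 = 0.2434  (Chevron)
  w_1 = 0.304502·1.9445 + -0.002642·12.0107 = 0.5604  (Nike)
  w_2 = 0.304502·0.7251 + -0.002642·9.3164 = 0.1962  (Kellogg)
Σw_i=1.0000  μᵀw=0.1280
σ²=wᵀΣw=λ₁·μ_p+λ₂ = 0.304502·0.128 + -0.002642 = 0.036334 ≈ 0.0363

0.0363


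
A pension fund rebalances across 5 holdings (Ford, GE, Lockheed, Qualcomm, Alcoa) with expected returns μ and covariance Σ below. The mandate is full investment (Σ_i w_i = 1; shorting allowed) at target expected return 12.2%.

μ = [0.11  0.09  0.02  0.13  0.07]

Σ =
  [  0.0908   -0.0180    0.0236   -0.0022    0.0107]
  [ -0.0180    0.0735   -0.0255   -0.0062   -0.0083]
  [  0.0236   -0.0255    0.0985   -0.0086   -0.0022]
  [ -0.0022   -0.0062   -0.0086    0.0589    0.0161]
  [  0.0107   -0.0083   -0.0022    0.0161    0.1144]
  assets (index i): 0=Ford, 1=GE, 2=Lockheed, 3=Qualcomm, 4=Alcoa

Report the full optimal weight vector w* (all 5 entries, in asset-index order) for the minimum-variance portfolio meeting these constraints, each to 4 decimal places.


x=Σ⁻¹μ = [1.4871  2.0377  0.5978  2.4873  0.2821]
y=Σ⁻¹𝟙 = [11.4561  24.3308  15.6385  20.3728  6.8686]
a=μᵀx=0.702029  b=𝟙ᵀx=6.891979  c=𝟙ᵀy=78.666746  D=ac−b²=7.726946
λ₁=(c·0.122−b)/D = (78.666746·0.122−6.891979)/7.726946 = 0.350121
λ₂=(a−b·0.122)/D = (0.702029−6.891979·0.122)/7.726946 = -0.017962
w* = 0.350121·x + -0.017962·y:
  w_0 = 0.350121·1.4871 + -0.017962·11.4561 = 0.3149  (Ford)
  w_1 = 0.350121·2.0377 + -0.017962·24.3308 = 0.2764  (GE)
  w_2 = 0.350121·0.5978 + -0.017962·15.6385 = -0.0716  (Lockheed)
  w_3 = 0.350121·2.4873 + -0.017962·20.3728 = 0.5049  (Qualcomm)
  w_4 = 0.350121·0.2821 + -0.017962·6.8686 = -0.0246  (Alcoa)
Σw_i=1.0000  μᵀw=0.1220
σ²=wᵀΣw=λ₁·μ_p+λ₂ = 0.350121·0.122 + -0.017962 = 0.024753 ≈ 0.0248

0.3149  0.2764  -0.0716  0.5049  -0.0246


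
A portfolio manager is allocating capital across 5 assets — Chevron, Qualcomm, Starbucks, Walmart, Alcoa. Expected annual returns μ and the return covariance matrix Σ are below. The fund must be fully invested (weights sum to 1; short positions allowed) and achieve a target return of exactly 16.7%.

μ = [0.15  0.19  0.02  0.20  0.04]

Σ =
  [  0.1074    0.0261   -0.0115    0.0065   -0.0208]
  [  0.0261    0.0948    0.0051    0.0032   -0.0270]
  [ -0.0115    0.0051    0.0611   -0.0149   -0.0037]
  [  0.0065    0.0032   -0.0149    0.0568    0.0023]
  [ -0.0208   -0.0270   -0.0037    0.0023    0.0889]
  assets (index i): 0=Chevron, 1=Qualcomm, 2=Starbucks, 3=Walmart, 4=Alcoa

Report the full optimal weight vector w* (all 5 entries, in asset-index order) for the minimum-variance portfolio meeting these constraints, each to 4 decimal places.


0.1128  0.2554  0.0582  0.4840  0.0895

g=Σ⁻¹μ = [1.1099  1.8581  1.3311  3.5885  1.2365]
h=Σ⁻¹𝟙 = [11.4544  10.3827  23.9044  21.2709  17.5265]
a=μᵀg=1.313315  b=𝟙ᵀg=9.124193  c=𝟙ᵀh=84.538864  D=ac−b²=27.775245
λ₁=(c·0.167−b)/D = (84.538864·0.167−9.124193)/27.775245 = 0.179793
λ₂=(a−b·0.167)/D = (1.313315−9.124193·0.167)/27.775245 = -0.007576
w* = 0.179793·g + -0.007576·h:
  w_0 = 0.179793·1.1099 + -0.007576·11.4544 = 0.1128  (Chevron)
  w_1 = 0.179793·1.8581 + -0.007576·10.3827 = 0.2554  (Qualcomm)
  w_2 = 0.179793·1.3311 + -0.007576·23.9044 = 0.0582  (Starbucks)
  w_3 = 0.179793·3.5885 + -0.007576·21.2709 = 0.4840  (Walmart)
  w_4 = 0.179793·1.2365 + -0.007576·17.5265 = 0.0895  (Alcoa)
Σw_i=1.0000  μᵀw=0.1670
σ²=wᵀΣw=λ₁·μ_p+λ₂ = 0.179793·0.167 + -0.007576 = 0.022449 ≈ 0.0224


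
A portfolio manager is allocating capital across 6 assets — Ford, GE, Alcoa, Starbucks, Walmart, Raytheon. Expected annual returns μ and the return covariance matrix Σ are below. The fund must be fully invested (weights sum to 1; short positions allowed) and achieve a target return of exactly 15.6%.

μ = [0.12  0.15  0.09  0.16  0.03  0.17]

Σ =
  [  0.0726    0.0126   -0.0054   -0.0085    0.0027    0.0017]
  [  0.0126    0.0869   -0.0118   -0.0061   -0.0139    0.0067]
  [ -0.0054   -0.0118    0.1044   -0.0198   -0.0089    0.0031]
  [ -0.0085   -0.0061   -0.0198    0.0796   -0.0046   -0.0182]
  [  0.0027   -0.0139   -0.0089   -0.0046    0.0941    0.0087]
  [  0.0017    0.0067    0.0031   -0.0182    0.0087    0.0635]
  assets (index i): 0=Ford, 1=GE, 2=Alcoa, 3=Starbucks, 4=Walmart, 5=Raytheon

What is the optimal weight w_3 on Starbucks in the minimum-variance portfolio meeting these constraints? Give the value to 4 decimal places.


u=Σ⁻¹μ = [1.7935  1.7963  1.7858  3.5704  0.5713  3.2975]
v=Σ⁻¹𝟙 = [14.5191  14.1957  17.1688  24.4045  13.4437  18.1761]
a=μᵀu=1.794369  b=𝟙ᵀu=12.814803  c=𝟙ᵀv=101.907845  D=ac−b²=18.641129
λ₁=(c·0.156−b)/D = (101.907845·0.156−12.814803)/18.641129 = 0.165377
λ₂=(a−b·0.156)/D = (1.794369−12.814803·0.156)/18.641129 = -0.010983
w* = 0.165377·u + -0.010983·v:
  w_0 = 0.165377·1.7935 + -0.010983·14.5191 = 0.1371  (Ford)
  w_1 = 0.165377·1.7963 + -0.010983·14.1957 = 0.1412  (GE)
  w_2 = 0.165377·1.7858 + -0.010983·17.1688 = 0.1068  (Alcoa)
  w_3 = 0.165377·3.5704 + -0.010983·24.4045 = 0.3224  (Starbucks)
  w_4 = 0.165377·0.5713 + -0.010983·13.4437 = -0.0532  (Walmart)
  w_5 = 0.165377·3.2975 + -0.010983·18.1761 = 0.3457  (Raytheon)
Σw_i=1.0000  μᵀw=0.1560
σ²=wᵀΣw=λ₁·μ_p+λ₂ = 0.165377·0.156 + -0.010983 = 0.014816 ≈ 0.0148

0.3224


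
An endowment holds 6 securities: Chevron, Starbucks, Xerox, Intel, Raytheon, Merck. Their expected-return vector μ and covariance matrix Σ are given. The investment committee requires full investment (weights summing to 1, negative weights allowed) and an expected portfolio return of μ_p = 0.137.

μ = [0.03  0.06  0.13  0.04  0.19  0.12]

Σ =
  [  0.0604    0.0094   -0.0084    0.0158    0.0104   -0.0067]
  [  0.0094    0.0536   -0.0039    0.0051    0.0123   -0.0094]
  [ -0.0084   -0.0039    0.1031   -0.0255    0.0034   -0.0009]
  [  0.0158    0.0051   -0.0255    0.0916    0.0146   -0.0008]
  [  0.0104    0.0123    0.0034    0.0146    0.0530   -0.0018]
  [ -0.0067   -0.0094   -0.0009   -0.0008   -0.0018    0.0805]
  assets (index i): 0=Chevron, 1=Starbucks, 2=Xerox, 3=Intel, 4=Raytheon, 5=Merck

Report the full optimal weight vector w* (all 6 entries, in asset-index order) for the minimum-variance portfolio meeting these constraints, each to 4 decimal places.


g=Σ⁻¹μ = [0.1211  0.7017  1.2550  0.2122  3.3162  1.6730]
h=Σ⁻¹𝟙 = [13.3546  17.0544  13.7897  10.1853  9.1420  15.9851]
a=μᵀg=1.048206  b=𝟙ᵀg=7.279170  c=𝟙ᵀh=79.511110  D=ac−b²=30.357709
λ₁=(c·0.137−b)/D = (79.511110·0.137−7.279170)/30.357709 = 0.119042
λ₂=(a−b·0.137)/D = (1.048206−7.279170·0.137)/30.357709 = 0.001679
w* = 0.119042·g + 0.001679·h:
  w_0 = 0.119042·0.1211 + 0.001679·13.3546 = 0.0368  (Chevron)
  w_1 = 0.119042·0.7017 + 0.001679·17.0544 = 0.1122  (Starbucks)
  w_2 = 0.119042·1.2550 + 0.001679·13.7897 = 0.1726  (Xerox)
  w_3 = 0.119042·0.2122 + 0.001679·10.1853 = 0.0424  (Intel)
  w_4 = 0.119042·3.3162 + 0.001679·9.1420 = 0.4101  (Raytheon)
  w_5 = 0.119042·1.6730 + 0.001679·15.9851 = 0.2260  (Merck)
Σw_i=1.0000  μᵀw=0.1370
σ²=wᵀΣw=λ₁·μ_p+λ₂ = 0.119042·0.137 + 0.001679 = 0.017987 ≈ 0.0180

0.0368  0.1122  0.1726  0.0424  0.4101  0.2260


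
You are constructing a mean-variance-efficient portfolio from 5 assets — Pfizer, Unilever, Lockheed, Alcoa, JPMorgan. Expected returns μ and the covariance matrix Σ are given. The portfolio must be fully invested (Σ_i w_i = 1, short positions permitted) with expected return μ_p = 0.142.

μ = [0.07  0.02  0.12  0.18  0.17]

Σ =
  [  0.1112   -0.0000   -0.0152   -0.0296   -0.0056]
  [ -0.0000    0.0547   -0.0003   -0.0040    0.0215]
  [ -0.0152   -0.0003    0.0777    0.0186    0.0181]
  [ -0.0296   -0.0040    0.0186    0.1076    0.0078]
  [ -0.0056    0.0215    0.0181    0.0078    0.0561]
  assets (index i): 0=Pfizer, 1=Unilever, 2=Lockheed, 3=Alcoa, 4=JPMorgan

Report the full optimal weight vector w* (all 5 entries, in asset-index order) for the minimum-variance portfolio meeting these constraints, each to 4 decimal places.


0.2237  0.0077  0.1395  0.2500  0.3791

x=Σ⁻¹μ = [1.3212  -0.6703  0.7107  1.6742  2.9570]
y=Σ⁻¹𝟙 = [13.8975  16.0529  11.1223  11.2173  7.9123]
a=μᵀx=0.968406  b=𝟙ᵀx=5.992772  c=𝟙ᵀy=60.202305  D=ac−b²=22.386929
λ₁=(c·0.142−b)/D = (60.202305·0.142−5.992772)/22.386929 = 0.114172
λ₂=(a−b·0.142)/D = (0.968406−5.992772·0.142)/22.386929 = 0.005246
w* = 0.114172·x + 0.005246·y:
  w_0 = 0.114172·1.3212 + 0.005246·13.8975 = 0.2237  (Pfizer)
  w_1 = 0.114172·-0.6703 + 0.005246·16.0529 = 0.0077  (Unilever)
  w_2 = 0.114172·0.7107 + 0.005246·11.1223 = 0.1395  (Lockheed)
  w_3 = 0.114172·1.6742 + 0.005246·11.2173 = 0.2500  (Alcoa)
  w_4 = 0.114172·2.9570 + 0.005246·7.9123 = 0.3791  (JPMorgan)
Σw_i=1.0000  μᵀw=0.1420
σ²=wᵀΣw=λ₁·μ_p+λ₂ = 0.114172·0.142 + 0.005246 = 0.021458 ≈ 0.0215


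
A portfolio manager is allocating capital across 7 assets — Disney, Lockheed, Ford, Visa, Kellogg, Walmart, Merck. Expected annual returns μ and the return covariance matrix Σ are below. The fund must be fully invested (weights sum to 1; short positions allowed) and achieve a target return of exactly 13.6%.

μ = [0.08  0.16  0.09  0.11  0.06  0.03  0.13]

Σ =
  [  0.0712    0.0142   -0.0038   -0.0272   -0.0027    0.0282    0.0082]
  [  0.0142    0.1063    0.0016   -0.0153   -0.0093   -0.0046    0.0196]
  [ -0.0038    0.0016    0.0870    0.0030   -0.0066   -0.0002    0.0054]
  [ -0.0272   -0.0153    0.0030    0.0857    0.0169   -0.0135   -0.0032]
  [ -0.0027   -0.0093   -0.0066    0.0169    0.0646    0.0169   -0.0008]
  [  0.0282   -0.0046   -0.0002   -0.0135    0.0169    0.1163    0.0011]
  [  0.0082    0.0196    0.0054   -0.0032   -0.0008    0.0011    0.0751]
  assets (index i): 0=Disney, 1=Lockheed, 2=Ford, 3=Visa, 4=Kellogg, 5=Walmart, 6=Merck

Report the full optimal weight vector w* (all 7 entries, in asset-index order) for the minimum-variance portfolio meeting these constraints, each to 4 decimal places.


u=Σ⁻¹μ = [1.4807  1.4088  0.9951  1.8623  0.8118  0.0431  1.2175]
v=Σ⁻¹𝟙 = [16.7915  9.0861  11.9352  16.7029  13.1840  4.8444  9.0338]
a=μᵀu=0.846564  b=𝟙ᵀu=7.819354  c=𝟙ᵀv=81.577972  D=ac−b²=7.918653
λ₁=(c·0.136−b)/D = (81.577972·0.136−7.819354)/7.918653 = 0.413612
λ₂=(a−b·0.136)/D = (0.846564−7.819354·0.136)/7.918653 = -0.027387
w* = 0.413612·u + -0.027387·v:
  w_0 = 0.413612·1.4807 + -0.027387·16.7915 = 0.1526  (Disney)
  w_1 = 0.413612·1.4088 + -0.027387·9.0861 = 0.3339  (Lockheed)
  w_2 = 0.413612·0.9951 + -0.027387·11.9352 = 0.0847  (Ford)
  w_3 = 0.413612·1.8623 + -0.027387·16.7029 = 0.3128  (Visa)
  w_4 = 0.413612·0.8118 + -0.027387·13.1840 = -0.0253  (Kellogg)
  w_5 = 0.413612·0.0431 + -0.027387·4.8444 = -0.1149  (Walmart)
  w_6 = 0.413612·1.2175 + -0.027387·9.0338 = 0.2562  (Merck)
Σw_i=1.0000  μᵀw=0.1360
σ²=wᵀΣw=λ₁·μ_p+λ₂ = 0.413612·0.136 + -0.027387 = 0.028864 ≈ 0.0289

0.1526  0.3339  0.0847  0.3128  -0.0253  -0.1149  0.2562


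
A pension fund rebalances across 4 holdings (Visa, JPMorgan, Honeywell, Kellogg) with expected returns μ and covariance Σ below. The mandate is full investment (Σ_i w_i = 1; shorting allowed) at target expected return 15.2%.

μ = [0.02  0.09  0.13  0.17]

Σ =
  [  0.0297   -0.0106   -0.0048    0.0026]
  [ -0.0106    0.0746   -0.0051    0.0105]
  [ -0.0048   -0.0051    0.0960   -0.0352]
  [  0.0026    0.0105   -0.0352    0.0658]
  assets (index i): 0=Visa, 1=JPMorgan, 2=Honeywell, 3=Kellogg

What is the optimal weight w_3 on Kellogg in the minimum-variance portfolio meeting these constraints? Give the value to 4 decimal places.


0.5597

u=Σ⁻¹μ = [1.1622  1.0171  2.9076  3.9308]
v=Σ⁻¹𝟙 = [41.5057  17.6407  21.6061  22.3008]
a=μᵀu=1.161006  b=𝟙ᵀu=9.017694  c=𝟙ᵀv=103.053161  D=ac−b²=38.326506
λ₁=(c·0.152−b)/D = (103.053161·0.152−9.017694)/38.326506 = 0.173415
λ₂=(a−b·0.152)/D = (1.161006−9.017694·0.152)/38.326506 = -0.005471
w* = 0.173415·u + -0.005471·v:
  w_0 = 0.173415·1.1622 + -0.005471·41.5057 = -0.0255  (Visa)
  w_1 = 0.173415·1.0171 + -0.005471·17.6407 = 0.0799  (JPMorgan)
  w_2 = 0.173415·2.9076 + -0.005471·21.6061 = 0.3860  (Honeywell)
  w_3 = 0.173415·3.9308 + -0.005471·22.3008 = 0.5597  (Kellogg)
Σw_i=1.0000  μᵀw=0.1520
σ²=wᵀΣw=λ₁·μ_p+λ₂ = 0.173415·0.152 + -0.005471 = 0.020888 ≈ 0.0209


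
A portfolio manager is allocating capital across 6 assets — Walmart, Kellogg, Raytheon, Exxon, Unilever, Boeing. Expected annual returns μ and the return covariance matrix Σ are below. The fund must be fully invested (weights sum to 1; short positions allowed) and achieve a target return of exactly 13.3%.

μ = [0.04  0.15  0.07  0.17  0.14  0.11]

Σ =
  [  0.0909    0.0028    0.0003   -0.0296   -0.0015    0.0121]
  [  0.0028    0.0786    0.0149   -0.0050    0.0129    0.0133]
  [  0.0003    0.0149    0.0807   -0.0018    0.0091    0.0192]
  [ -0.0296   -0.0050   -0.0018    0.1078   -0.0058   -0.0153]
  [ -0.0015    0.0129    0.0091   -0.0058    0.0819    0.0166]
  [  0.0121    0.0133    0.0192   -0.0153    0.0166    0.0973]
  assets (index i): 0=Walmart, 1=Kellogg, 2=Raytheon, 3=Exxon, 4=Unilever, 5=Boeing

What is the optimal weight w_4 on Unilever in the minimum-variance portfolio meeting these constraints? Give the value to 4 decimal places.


0.2022

g=Σ⁻¹μ = [0.9949  1.5835  0.2601  2.1226  1.4317  0.8285]
h=Σ⁻¹𝟙 = [15.0419  8.8732  8.4292  15.3824  9.9743  6.2478]
a=μᵀg=0.947948  b=𝟙ᵀg=7.221376  c=𝟙ᵀh=63.948880  D=ac−b²=8.471932
λ₁=(c·0.133−b)/D = (63.948880·0.133−7.221376)/8.471932 = 0.151539
λ₂=(a−b·0.133)/D = (0.947948−7.221376·0.133)/8.471932 = -0.001475
w* = 0.151539·g + -0.001475·h:
  w_0 = 0.151539·0.9949 + -0.001475·15.0419 = 0.1286  (Walmart)
  w_1 = 0.151539·1.5835 + -0.001475·8.8732 = 0.2269  (Kellogg)
  w_2 = 0.151539·0.2601 + -0.001475·8.4292 = 0.0270  (Raytheon)
  w_3 = 0.151539·2.1226 + -0.001475·15.3824 = 0.2990  (Exxon)
  w_4 = 0.151539·1.4317 + -0.001475·9.9743 = 0.2022  (Unilever)
  w_5 = 0.151539·0.8285 + -0.001475·6.2478 = 0.1163  (Boeing)
Σw_i=1.0000  μᵀw=0.1330
σ²=wᵀΣw=λ₁·μ_p+λ₂ = 0.151539·0.133 + -0.001475 = 0.018680 ≈ 0.0187


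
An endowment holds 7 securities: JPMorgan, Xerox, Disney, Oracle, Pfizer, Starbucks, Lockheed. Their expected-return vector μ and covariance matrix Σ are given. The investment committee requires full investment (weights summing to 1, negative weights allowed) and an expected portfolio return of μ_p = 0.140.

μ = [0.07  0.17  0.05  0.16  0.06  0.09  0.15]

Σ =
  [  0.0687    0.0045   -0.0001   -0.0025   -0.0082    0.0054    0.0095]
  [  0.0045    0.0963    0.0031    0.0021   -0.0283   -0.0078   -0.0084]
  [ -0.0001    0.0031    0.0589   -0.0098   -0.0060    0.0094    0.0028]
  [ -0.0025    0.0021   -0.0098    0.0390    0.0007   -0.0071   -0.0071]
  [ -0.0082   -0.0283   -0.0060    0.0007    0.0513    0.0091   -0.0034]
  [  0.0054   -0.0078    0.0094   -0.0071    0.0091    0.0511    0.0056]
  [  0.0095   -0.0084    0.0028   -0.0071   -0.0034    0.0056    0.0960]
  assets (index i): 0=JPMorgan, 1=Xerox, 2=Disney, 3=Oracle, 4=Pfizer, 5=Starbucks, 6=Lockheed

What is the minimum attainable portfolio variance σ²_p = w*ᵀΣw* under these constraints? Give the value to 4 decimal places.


x=Σ⁻¹μ = [0.9302  2.6863  1.4382  5.0271  2.7146  1.8014  2.0264]
y=Σ⁻¹𝟙 = [15.6363  20.3476  22.3554  35.5519  33.6462  14.4365  12.9766]
a=μᵀx=2.026999  b=𝟙ᵀx=16.624242  c=𝟙ᵀy=154.950423  D=ac−b²=37.718964
λ₁=(c·0.140−b)/D = (154.950423·0.140−16.624242)/37.718964 = 0.134384
λ₂=(a−b·0.140)/D = (2.026999−16.624242·0.140)/37.718964 = -0.007964
w* = 0.134384·x + -0.007964·y:
  w_0 = 0.134384·0.9302 + -0.007964·15.6363 = 0.0005  (JPMorgan)
  w_1 = 0.134384·2.6863 + -0.007964·20.3476 = 0.1990  (Xerox)
  w_2 = 0.134384·1.4382 + -0.007964·22.3554 = 0.0152  (Disney)
  w_3 = 0.134384·5.0271 + -0.007964·35.5519 = 0.3924  (Oracle)
  w_4 = 0.134384·2.7146 + -0.007964·33.6462 = 0.0968  (Pfizer)
  w_5 = 0.134384·1.8014 + -0.007964·14.4365 = 0.1271  (Starbucks)
  w_6 = 0.134384·2.0264 + -0.007964·12.9766 = 0.1690  (Lockheed)
Σw_i=1.0000  μᵀw=0.1400
σ²=wᵀΣw=λ₁·μ_p+λ₂ = 0.134384·0.140 + -0.007964 = 0.010850 ≈ 0.0108

0.0108


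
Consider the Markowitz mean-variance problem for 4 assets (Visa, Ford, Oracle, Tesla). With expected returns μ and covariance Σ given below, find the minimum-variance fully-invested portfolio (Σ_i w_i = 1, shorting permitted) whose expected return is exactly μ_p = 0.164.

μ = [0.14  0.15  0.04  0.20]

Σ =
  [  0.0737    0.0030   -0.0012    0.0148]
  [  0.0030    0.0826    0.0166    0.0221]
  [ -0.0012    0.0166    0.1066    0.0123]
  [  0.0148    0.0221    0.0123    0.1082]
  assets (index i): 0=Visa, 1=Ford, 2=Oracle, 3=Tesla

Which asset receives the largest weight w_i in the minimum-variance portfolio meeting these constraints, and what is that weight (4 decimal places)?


p=Σ⁻¹μ = [1.5728  1.3946  0.0205  1.3461]
q=Σ⁻¹𝟙 = [12.3511  8.8265  7.5814  4.8880]
a=μᵀp=0.699427  b=𝟙ᵀp=4.333994  c=𝟙ᵀq=33.647051  D=ac−b²=4.750156
λ₁=(c·0.164−b)/D = (33.647051·0.164−4.333994)/4.750156 = 0.249281
λ₂=(a−b·0.164)/D = (0.699427−4.333994·0.164)/4.750156 = -0.002389
w* = 0.249281·p + -0.002389·q:
  w_0 = 0.249281·1.5728 + -0.002389·12.3511 = 0.3626  (Visa)
  w_1 = 0.249281·1.3946 + -0.002389·8.8265 = 0.3266  (Ford)
  w_2 = 0.249281·0.0205 + -0.002389·7.5814 = -0.0130  (Oracle)
  w_3 = 0.249281·1.3461 + -0.002389·4.8880 = 0.3239  (Tesla)
Σw_i=1.0000  μᵀw=0.1640
σ²=wᵀΣw=λ₁·μ_p+λ₂ = 0.249281·0.164 + -0.002389 = 0.038493 ≈ 0.0385

Visa (0.3626)


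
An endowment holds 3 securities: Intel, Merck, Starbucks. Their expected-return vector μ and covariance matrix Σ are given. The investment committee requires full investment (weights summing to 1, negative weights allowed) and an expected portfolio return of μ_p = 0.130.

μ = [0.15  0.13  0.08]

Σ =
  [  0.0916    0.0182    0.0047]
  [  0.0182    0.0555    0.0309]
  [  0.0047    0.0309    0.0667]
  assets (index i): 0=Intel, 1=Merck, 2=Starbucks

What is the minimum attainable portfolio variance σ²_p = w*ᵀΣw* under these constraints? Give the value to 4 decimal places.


0.0383

x=Σ⁻¹μ = [1.2725  1.7616  0.2937]
y=Σ⁻¹𝟙 = [8.4756  9.7349  9.8854]
a=μᵀx=0.443368  b=𝟙ᵀx=3.327704  c=𝟙ᵀy=28.095871  D=ac−b²=1.383203
λ₁=(c·0.130−b)/D = (28.095871·0.130−3.327704)/1.383203 = 0.234788
λ₂=(a−b·0.130)/D = (0.443368−3.327704·0.130)/1.383203 = 0.007784
w* = 0.234788·x + 0.007784·y:
  w_0 = 0.234788·1.2725 + 0.007784·8.4756 = 0.3647  (Intel)
  w_1 = 0.234788·1.7616 + 0.007784·9.7349 = 0.4894  (Merck)
  w_2 = 0.234788·0.2937 + 0.007784·9.8854 = 0.1459  (Starbucks)
Σw_i=1.0000  μᵀw=0.1300
σ²=wᵀΣw=λ₁·μ_p+λ₂ = 0.234788·0.130 + 0.007784 = 0.038306 ≈ 0.0383


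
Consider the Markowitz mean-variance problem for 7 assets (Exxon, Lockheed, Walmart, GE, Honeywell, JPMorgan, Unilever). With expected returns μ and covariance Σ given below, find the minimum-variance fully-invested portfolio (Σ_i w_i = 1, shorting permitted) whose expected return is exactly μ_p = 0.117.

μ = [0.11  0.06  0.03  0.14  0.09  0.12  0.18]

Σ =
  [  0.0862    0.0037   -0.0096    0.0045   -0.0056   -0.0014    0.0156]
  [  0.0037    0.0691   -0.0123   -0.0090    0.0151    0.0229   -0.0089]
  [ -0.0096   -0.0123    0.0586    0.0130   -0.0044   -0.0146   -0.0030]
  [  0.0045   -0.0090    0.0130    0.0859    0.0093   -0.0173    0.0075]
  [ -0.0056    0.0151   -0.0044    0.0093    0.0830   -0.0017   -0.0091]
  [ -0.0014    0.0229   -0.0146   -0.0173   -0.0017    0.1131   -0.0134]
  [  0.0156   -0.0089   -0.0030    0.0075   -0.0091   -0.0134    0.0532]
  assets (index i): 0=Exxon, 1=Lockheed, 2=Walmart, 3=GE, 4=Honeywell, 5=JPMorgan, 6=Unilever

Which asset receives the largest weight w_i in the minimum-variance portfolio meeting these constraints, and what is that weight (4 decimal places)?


p=Σ⁻¹μ = [0.7238  0.8522  1.2410  1.3611  1.3506  1.7437  3.8621]
q=Σ⁻¹𝟙 = [10.0674  15.3056  25.7819  7.9556  13.3731  13.5076  24.4275]
a=μᵀp=1.384505  b=𝟙ᵀp=11.134431  c=𝟙ᵀq=110.418638  D=ac−b²=28.899614
λ₁=(c·0.117−b)/D = (110.418638·0.117−11.134431)/28.899614 = 0.061750
λ₂=(a−b·0.117)/D = (1.384505−11.134431·0.117)/28.899614 = 0.002830
w* = 0.061750·p + 0.002830·q:
  w_0 = 0.061750·0.7238 + 0.002830·10.0674 = 0.0732  (Exxon)
  w_1 = 0.061750·0.8522 + 0.002830·15.3056 = 0.0959  (Lockheed)
  w_2 = 0.061750·1.2410 + 0.002830·25.7819 = 0.1496  (Walmart)
  w_3 = 0.061750·1.3611 + 0.002830·7.9556 = 0.1066  (GE)
  w_4 = 0.061750·1.3506 + 0.002830·13.3731 = 0.1212  (Honeywell)
  w_5 = 0.061750·1.7437 + 0.002830·13.5076 = 0.1459  (JPMorgan)
  w_6 = 0.061750·3.8621 + 0.002830·24.4275 = 0.3076  (Unilever)
Σw_i=1.0000  μᵀw=0.1170
σ²=wᵀΣw=λ₁·μ_p+λ₂ = 0.061750·0.117 + 0.002830 = 0.010054 ≈ 0.0101

Unilever (0.3076)


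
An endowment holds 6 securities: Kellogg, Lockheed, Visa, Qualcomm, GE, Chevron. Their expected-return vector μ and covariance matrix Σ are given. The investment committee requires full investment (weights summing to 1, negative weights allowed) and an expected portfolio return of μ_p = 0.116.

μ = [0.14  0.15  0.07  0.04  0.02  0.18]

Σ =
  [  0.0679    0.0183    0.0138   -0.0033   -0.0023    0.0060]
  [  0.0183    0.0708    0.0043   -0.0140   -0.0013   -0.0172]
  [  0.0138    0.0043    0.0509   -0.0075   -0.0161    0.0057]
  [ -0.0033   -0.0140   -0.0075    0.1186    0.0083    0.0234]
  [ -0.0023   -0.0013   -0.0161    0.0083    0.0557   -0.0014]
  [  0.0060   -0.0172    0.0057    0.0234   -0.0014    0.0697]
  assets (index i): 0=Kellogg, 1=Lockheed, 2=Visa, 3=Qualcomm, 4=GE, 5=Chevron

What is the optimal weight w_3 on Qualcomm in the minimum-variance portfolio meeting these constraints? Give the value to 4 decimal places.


p=Σ⁻¹μ = [0.9572  2.5944  0.8021  0.0622  0.7588  3.0691]
q=Σ⁻¹𝟙 = [5.3011  16.6325  24.1934  7.5826  24.7747  13.9687]
a=μᵀp=1.149401  b=𝟙ᵀp=8.243752  c=𝟙ᵀq=92.453144  D=ac−b²=38.306318
λ₁=(c·0.116−b)/D = (92.453144·0.116−8.243752)/38.306318 = 0.064763
λ₂=(a−b·0.116)/D = (1.149401−8.243752·0.116)/38.306318 = 0.005042
w* = 0.064763·p + 0.005042·q:
  w_0 = 0.064763·0.9572 + 0.005042·5.3011 = 0.0887  (Kellogg)
  w_1 = 0.064763·2.5944 + 0.005042·16.6325 = 0.2519  (Lockheed)
  w_2 = 0.064763·0.8021 + 0.005042·24.1934 = 0.1739  (Visa)
  w_3 = 0.064763·0.0622 + 0.005042·7.5826 = 0.0423  (Qualcomm)
  w_4 = 0.064763·0.7588 + 0.005042·24.7747 = 0.1740  (GE)
  w_5 = 0.064763·3.0691 + 0.005042·13.9687 = 0.2692  (Chevron)
Σw_i=1.0000  μᵀw=0.1160
σ²=wᵀΣw=λ₁·μ_p+λ₂ = 0.064763·0.116 + 0.005042 = 0.012554 ≈ 0.0126

0.0423


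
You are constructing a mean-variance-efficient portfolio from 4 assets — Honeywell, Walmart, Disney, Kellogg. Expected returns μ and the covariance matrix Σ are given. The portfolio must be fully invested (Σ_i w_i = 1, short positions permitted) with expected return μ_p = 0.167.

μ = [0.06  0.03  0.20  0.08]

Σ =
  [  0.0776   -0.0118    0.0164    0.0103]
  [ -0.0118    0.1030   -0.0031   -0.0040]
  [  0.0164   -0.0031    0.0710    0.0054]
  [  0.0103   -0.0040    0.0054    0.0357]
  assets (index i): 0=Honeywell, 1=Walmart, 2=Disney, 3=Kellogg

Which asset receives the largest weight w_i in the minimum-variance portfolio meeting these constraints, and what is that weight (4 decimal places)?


Disney (0.7212)

p=Σ⁻¹μ = [0.0240  0.4478  2.6881  1.8775]
q=Σ⁻¹𝟙 = [9.1472  12.0509  10.5872  25.1209]
a=μᵀp=0.702701  b=𝟙ᵀp=5.037470  c=𝟙ᵀq=56.906208  D=ac−b²=14.611930
λ₁=(c·0.167−b)/D = (56.906208·0.167−5.037470)/14.611930 = 0.305632
λ₂=(a−b·0.167)/D = (0.702701−5.037470·0.167)/14.611930 = -0.009482
w* = 0.305632·p + -0.009482·q:
  w_0 = 0.305632·0.0240 + -0.009482·9.1472 = -0.0794  (Honeywell)
  w_1 = 0.305632·0.4478 + -0.009482·12.0509 = 0.0226  (Walmart)
  w_2 = 0.305632·2.6881 + -0.009482·10.5872 = 0.7212  (Disney)
  w_3 = 0.305632·1.8775 + -0.009482·25.1209 = 0.3356  (Kellogg)
Σw_i=1.0000  μᵀw=0.1670
σ²=wᵀΣw=λ₁·μ_p+λ₂ = 0.305632·0.167 + -0.009482 = 0.041558 ≈ 0.0416


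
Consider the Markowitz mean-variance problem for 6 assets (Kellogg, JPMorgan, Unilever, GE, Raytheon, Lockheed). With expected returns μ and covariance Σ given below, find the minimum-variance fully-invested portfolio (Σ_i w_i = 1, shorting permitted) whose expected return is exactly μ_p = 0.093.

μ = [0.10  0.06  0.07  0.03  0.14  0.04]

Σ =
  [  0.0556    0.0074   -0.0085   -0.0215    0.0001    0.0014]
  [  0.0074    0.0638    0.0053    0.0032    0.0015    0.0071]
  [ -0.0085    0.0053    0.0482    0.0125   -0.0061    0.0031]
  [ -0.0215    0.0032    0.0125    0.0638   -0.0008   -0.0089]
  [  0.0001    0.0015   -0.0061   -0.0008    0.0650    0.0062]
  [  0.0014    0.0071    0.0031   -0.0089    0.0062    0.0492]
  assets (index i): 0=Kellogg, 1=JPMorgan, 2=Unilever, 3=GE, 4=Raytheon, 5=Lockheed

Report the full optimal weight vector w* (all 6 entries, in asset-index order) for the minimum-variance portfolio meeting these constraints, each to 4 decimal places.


0.2921  0.0402  0.2261  0.1088  0.2897  0.0430

g=Σ⁻¹μ = [2.4016  0.3533  1.8371  0.9962  2.2818  0.4706]
h=Σ⁻¹𝟙 = [28.8670  6.9386  19.4896  24.1775  15.4272  19.7040]
a=μᵀg=0.758118  b=𝟙ᵀg=8.340581  c=𝟙ᵀh=114.603865  D=ac−b²=17.317972
λ₁=(c·0.093−b)/D = (114.603865·0.093−8.340581)/17.317972 = 0.133825
λ₂=(a−b·0.093)/D = (0.758118−8.340581·0.093)/17.317972 = -0.001014
w* = 0.133825·g + -0.001014·h:
  w_0 = 0.133825·2.4016 + -0.001014·28.8670 = 0.2921  (Kellogg)
  w_1 = 0.133825·0.3533 + -0.001014·6.9386 = 0.0402  (JPMorgan)
  w_2 = 0.133825·1.8371 + -0.001014·19.4896 = 0.2261  (Unilever)
  w_3 = 0.133825·0.9962 + -0.001014·24.1775 = 0.1088  (GE)
  w_4 = 0.133825·2.2818 + -0.001014·15.4272 = 0.2897  (Raytheon)
  w_5 = 0.133825·0.4706 + -0.001014·19.7040 = 0.0430  (Lockheed)
Σw_i=1.0000  μᵀw=0.0930
σ²=wᵀΣw=λ₁·μ_p+λ₂ = 0.133825·0.093 + -0.001014 = 0.011432 ≈ 0.0114


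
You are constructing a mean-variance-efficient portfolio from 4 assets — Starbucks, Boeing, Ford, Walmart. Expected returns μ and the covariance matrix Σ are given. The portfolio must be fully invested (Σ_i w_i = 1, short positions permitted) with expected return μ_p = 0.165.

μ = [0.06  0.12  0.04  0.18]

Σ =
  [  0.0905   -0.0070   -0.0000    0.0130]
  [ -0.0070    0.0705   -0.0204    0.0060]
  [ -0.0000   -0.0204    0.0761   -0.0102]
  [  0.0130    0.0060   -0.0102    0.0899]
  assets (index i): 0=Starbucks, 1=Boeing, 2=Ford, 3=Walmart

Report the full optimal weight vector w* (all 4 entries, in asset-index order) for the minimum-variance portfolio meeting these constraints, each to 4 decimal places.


u=Σ⁻¹μ = [0.5364  1.9703  1.3141  1.9423]
v=Σ⁻¹𝟙 = [11.1112  20.1714  19.9464  10.4336]
a=μᵀu=0.670798  b=𝟙ᵀu=5.763138  c=𝟙ᵀv=61.662537  D=ac−b²=8.149318
λ₁=(c·0.165−b)/D = (61.662537·0.165−5.763138)/8.149318 = 0.541294
λ₂=(a−b·0.165)/D = (0.670798−5.763138·0.165)/8.149318 = -0.034373
w* = 0.541294·u + -0.034373·v:
  w_0 = 0.541294·0.5364 + -0.034373·11.1112 = -0.0916  (Starbucks)
  w_1 = 0.541294·1.9703 + -0.034373·20.1714 = 0.3732  (Boeing)
  w_2 = 0.541294·1.3141 + -0.034373·19.9464 = 0.0257  (Ford)
  w_3 = 0.541294·1.9423 + -0.034373·10.4336 = 0.6927  (Walmart)
Σw_i=1.0000  μᵀw=0.1650
σ²=wᵀΣw=λ₁·μ_p+λ₂ = 0.541294·0.165 + -0.034373 = 0.054940 ≈ 0.0549

-0.0916  0.3732  0.0257  0.6927


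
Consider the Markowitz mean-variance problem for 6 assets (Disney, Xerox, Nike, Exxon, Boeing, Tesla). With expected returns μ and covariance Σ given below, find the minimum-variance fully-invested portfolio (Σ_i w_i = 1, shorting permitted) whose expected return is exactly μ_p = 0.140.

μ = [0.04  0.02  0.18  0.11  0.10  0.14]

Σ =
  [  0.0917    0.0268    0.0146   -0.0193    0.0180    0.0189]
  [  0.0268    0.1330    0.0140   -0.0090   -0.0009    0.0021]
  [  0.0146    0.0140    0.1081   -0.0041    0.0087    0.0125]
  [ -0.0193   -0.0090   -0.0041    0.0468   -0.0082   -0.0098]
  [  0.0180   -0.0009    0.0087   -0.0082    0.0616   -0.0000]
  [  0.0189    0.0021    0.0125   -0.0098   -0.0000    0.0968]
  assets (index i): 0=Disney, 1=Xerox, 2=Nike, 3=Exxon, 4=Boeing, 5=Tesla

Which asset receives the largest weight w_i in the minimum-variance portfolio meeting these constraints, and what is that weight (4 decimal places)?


g=Σ⁻¹μ = [0.1619  0.1739  1.4177  3.2167  1.8066  1.5535]
h=Σ⁻¹𝟙 = [9.0577  7.2258  5.6674  32.2925  17.1908  10.9427]
a=μᵀg=1.017120  b=𝟙ᵀg=8.330202  c=𝟙ᵀh=82.377023  D=ac−b²=14.395037
λ₁=(c·0.140−b)/D = (82.377023·0.140−8.330202)/14.395037 = 0.222478
λ₂=(a−b·0.140)/D = (1.017120−8.330202·0.140)/14.395037 = -0.010358
w* = 0.222478·g + -0.010358·h:
  w_0 = 0.222478·0.1619 + -0.010358·9.0577 = -0.0578  (Disney)
  w_1 = 0.222478·0.1739 + -0.010358·7.2258 = -0.0362  (Xerox)
  w_2 = 0.222478·1.4177 + -0.010358·5.6674 = 0.2567  (Nike)
  w_3 = 0.222478·3.2167 + -0.010358·32.2925 = 0.3811  (Exxon)
  w_4 = 0.222478·1.8066 + -0.010358·17.1908 = 0.2239  (Boeing)
  w_5 = 0.222478·1.5535 + -0.010358·10.9427 = 0.2323  (Tesla)
Σw_i=1.0000  μᵀw=0.1400
σ²=wᵀΣw=λ₁·μ_p+λ₂ = 0.222478·0.140 + -0.010358 = 0.020789 ≈ 0.0208

Exxon (0.3811)


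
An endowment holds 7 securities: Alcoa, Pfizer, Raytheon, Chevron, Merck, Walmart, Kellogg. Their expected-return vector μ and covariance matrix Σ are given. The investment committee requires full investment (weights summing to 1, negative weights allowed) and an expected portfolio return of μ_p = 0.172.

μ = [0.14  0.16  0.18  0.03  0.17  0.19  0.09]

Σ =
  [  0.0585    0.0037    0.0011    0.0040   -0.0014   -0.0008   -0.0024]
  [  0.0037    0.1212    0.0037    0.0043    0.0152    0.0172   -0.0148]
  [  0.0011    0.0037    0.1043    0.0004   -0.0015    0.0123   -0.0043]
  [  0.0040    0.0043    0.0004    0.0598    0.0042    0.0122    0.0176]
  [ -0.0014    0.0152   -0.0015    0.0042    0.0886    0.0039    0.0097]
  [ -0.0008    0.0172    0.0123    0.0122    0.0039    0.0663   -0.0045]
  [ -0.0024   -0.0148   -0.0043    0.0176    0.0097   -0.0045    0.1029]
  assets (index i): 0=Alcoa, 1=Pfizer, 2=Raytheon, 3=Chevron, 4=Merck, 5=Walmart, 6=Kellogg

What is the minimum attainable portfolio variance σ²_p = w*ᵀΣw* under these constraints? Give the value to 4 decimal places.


x=Σ⁻¹μ = [2.4863  0.8055  1.4474  -0.7137  1.6366  2.5339  1.1876]
y=Σ⁻¹𝟙 = [16.6524  5.6699  8.4337  9.6425  8.7830  10.5859  9.2602]
a=μᵀx=1.582644  b=𝟙ᵀx=9.383705  c=𝟙ᵀy=69.027565  D=ac−b²=21.192129
λ₁=(c·0.172−b)/D = (69.027565·0.172−9.383705)/21.192129 = 0.117451
λ₂=(a−b·0.172)/D = (1.582644−9.383705·0.172)/21.192129 = -0.001479
w* = 0.117451·x + -0.001479·y:
  w_0 = 0.117451·2.4863 + -0.001479·16.6524 = 0.2674  (Alcoa)
  w_1 = 0.117451·0.8055 + -0.001479·5.6699 = 0.0862  (Pfizer)
  w_2 = 0.117451·1.4474 + -0.001479·8.4337 = 0.1575  (Raytheon)
  w_3 = 0.117451·-0.7137 + -0.001479·9.6425 = -0.0981  (Chevron)
  w_4 = 0.117451·1.6366 + -0.001479·8.7830 = 0.1792  (Merck)
  w_5 = 0.117451·2.5339 + -0.001479·10.5859 = 0.2819  (Walmart)
  w_6 = 0.117451·1.1876 + -0.001479·9.2602 = 0.1258  (Kellogg)
Σw_i=1.0000  μᵀw=0.1720
σ²=wᵀΣw=λ₁·μ_p+λ₂ = 0.117451·0.172 + -0.001479 = 0.018722 ≈ 0.0187

0.0187
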